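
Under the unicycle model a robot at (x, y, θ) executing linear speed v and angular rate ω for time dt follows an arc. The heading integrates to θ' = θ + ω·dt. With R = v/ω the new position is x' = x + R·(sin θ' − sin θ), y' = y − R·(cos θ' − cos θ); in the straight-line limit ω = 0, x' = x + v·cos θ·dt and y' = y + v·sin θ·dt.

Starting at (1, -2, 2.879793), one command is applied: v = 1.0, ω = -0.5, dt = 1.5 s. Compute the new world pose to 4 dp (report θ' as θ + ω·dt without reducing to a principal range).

(-0.1779, -1.1288, 2.1298)

θ' = 2.8798 + -0.5·1.5 = 2.1298
R = v/ω = 1.0/-0.5 = -2.0000
x' = 1 + -2.0000·(sin 2.1298 − sin 2.8798) = -0.1779
y' = -2 − -2.0000·(cos 2.1298 − cos 2.8798) = -1.1288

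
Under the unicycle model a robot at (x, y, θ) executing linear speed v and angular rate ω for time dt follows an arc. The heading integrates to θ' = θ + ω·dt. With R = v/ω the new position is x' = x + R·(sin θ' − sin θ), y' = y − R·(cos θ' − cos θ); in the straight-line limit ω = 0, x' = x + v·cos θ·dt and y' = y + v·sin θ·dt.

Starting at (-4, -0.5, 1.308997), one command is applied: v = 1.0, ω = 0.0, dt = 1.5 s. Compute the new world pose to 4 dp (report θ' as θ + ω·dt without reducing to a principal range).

θ' = 1.3090 + 0.0·1.5 = 1.3090
ω = 0 → straight: x' = -4 + 1.0·cos(1.3090)·1.5 = -3.6118
y' = -0.5 + 1.0·sin(1.3090)·1.5 = 0.9489

(-3.6118, 0.9489, 1.3090)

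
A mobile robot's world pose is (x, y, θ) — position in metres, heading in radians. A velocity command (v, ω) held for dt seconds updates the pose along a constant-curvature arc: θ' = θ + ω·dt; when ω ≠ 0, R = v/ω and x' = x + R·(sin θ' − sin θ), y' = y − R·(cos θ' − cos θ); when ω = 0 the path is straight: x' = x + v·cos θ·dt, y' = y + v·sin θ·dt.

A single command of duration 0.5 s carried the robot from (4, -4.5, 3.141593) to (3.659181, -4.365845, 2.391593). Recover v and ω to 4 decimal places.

v = 0.7500, ω = -1.5000

Δθ = 2.391593 − 3.141593 = -0.750000
ω = Δθ/dt = -0.750000/0.5 = -1.5000
R = Δx/(sin θ' − sin θ) = -0.5000
v = R·ω = -0.5000·-1.5000 = 0.7500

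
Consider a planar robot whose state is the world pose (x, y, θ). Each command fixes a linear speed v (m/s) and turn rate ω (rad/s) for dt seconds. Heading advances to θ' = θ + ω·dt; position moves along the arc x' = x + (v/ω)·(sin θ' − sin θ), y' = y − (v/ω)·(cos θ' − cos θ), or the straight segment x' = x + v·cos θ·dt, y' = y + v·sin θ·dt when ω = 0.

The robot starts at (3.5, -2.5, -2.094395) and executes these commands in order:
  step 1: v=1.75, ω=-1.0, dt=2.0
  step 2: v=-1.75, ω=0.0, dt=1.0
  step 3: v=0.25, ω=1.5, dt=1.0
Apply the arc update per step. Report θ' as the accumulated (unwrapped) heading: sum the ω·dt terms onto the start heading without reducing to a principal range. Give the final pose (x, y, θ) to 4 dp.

step 1: θ'=-4.0944 (R=-1.7500) → pose (0.5581, -2.6390, -4.0944)
step 2: θ'=-4.0944 (straight) → pose (1.5721, -4.0653, -4.0944)
step 3: θ'=-2.5944 (R=0.1667) → pose (1.3495, -4.0195, -2.5944)

(1.3495, -4.0195, -2.5944)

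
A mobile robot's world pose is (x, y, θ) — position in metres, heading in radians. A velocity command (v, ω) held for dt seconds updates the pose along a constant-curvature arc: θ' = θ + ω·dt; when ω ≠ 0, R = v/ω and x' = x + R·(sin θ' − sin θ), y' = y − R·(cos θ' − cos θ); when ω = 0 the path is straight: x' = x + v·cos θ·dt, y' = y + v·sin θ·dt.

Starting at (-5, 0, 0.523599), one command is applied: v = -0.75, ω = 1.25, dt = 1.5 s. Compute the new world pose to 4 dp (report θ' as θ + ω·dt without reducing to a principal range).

(-5.1059, -0.9615, 2.3986)

θ' = 0.5236 + 1.25·1.5 = 2.3986
R = v/ω = -0.75/1.25 = -0.6000
x' = -5 + -0.6000·(sin 2.3986 − sin 0.5236) = -5.1059
y' = 0 − -0.6000·(cos 2.3986 − cos 0.5236) = -0.9615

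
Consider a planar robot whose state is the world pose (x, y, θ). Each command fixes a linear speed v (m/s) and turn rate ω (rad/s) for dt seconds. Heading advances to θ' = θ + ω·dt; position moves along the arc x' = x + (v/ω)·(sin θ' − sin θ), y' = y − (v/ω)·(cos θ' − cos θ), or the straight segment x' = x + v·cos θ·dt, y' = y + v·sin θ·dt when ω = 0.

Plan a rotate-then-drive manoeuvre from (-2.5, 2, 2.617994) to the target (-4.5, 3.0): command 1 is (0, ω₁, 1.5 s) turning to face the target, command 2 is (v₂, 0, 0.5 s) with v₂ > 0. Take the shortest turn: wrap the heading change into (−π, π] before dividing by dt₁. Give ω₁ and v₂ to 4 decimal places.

ω₁ = 0.0400, v₂ = 4.4721

heading to target = atan2(3−2, -4.5−-2.5) = 2.6779
Δθ = wrap(2.6779 − 2.6180) = 0.0600; ω₁ = Δθ/dt₁ = 0.0400
distance = √((-4.5−-2.5)² + (3−2)²) = 2.2361; v₂ = distance/dt₂ = 4.4721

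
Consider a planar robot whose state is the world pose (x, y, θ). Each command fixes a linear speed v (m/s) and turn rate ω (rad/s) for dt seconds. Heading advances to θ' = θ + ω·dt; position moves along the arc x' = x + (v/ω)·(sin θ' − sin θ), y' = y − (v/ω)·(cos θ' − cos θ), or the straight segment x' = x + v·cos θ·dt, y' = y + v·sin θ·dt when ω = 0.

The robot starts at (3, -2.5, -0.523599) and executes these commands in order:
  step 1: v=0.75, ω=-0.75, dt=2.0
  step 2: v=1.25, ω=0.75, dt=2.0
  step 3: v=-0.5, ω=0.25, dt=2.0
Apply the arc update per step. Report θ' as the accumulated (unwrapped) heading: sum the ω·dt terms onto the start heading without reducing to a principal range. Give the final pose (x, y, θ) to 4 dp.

(3.1118, -5.7086, -0.0236)

step 1: θ'=-2.0236 (R=-1.0000) → pose (3.3992, -3.8035, -2.0236)
step 2: θ'=-0.5236 (R=1.6667) → pose (4.0646, -5.9760, -0.5236)
step 3: θ'=-0.0236 (R=-2.0000) → pose (3.1118, -5.7086, -0.0236)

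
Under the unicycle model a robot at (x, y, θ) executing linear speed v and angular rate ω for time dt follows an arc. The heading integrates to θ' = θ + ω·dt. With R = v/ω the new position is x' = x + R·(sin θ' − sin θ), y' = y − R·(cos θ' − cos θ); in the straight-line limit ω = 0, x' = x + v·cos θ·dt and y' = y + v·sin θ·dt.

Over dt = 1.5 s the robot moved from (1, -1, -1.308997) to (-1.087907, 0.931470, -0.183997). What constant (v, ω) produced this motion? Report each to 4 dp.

v = -2.0000, ω = 0.7500

Δθ = -0.183997 − -1.308997 = 1.125000
ω = Δθ/dt = 1.125000/1.5 = 0.7500
R = Δx/(sin θ' − sin θ) = -2.6667
v = R·ω = -2.6667·0.7500 = -2.0000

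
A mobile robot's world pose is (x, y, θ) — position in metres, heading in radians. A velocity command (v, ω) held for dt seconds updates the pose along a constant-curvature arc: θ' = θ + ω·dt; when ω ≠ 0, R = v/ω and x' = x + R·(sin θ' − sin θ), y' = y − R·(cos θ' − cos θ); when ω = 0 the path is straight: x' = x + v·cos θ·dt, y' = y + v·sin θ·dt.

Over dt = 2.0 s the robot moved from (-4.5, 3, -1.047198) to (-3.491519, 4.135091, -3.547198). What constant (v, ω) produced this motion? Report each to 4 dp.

Δθ = -3.547198 − -1.047198 = -2.500000
ω = Δθ/dt = -2.500000/2.0 = -1.2500
R = −Δy/(cos θ' − cos θ) = 0.8000
v = R·ω = 0.8000·-1.2500 = -1.0000

v = -1.0000, ω = -1.2500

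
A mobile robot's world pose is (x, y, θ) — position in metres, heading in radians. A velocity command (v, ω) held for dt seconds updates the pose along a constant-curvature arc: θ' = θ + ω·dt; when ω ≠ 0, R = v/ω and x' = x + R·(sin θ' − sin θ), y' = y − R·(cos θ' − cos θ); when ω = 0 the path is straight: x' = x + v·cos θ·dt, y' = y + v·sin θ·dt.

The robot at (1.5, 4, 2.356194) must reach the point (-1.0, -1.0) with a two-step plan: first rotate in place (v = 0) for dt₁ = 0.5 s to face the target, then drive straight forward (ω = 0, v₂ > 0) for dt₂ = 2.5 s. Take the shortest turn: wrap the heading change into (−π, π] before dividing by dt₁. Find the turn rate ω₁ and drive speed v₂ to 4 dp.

heading to target = atan2(-1−4, -1−1.5) = -2.0344
Δθ = wrap(-2.0344 − 2.3562) = 1.8925; ω₁ = Δθ/dt₁ = 3.7851
distance = √((-1−1.5)² + (-1−4)²) = 5.5902; v₂ = distance/dt₂ = 2.2361

ω₁ = 3.7851, v₂ = 2.2361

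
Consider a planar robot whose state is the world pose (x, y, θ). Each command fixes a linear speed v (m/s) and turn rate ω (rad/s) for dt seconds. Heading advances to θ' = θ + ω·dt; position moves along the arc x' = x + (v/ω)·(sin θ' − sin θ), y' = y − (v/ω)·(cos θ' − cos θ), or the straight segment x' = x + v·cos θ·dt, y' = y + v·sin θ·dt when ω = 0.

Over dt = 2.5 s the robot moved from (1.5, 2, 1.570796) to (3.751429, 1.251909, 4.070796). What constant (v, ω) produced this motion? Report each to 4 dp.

v = -1.2500, ω = 1.0000

Δθ = 4.070796 − 1.570796 = 2.500000
ω = Δθ/dt = 2.500000/2.5 = 1.0000
R = Δx/(sin θ' − sin θ) = -1.2500
v = R·ω = -1.2500·1.0000 = -1.2500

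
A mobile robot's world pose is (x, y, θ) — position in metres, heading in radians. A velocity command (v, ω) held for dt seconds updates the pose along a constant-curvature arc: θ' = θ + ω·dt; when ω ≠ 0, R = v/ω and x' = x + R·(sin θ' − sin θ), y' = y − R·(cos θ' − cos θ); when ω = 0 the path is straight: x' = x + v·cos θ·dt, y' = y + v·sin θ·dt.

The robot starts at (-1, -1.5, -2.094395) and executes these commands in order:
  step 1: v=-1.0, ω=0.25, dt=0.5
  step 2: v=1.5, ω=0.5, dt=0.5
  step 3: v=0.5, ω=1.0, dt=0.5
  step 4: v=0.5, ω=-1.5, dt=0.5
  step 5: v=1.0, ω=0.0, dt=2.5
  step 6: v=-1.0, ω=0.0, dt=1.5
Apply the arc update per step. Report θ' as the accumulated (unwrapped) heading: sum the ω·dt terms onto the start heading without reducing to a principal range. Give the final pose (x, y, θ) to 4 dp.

step 1: θ'=-1.9694 (R=-4.0000) → pose (-0.7777, -1.0525, -1.9694)
step 2: θ'=-1.7194 (R=3.0000) → pose (-0.9798, -1.7727, -1.7194)
step 3: θ'=-1.2194 (R=0.5000) → pose (-0.9548, -2.0189, -1.2194)
step 4: θ'=-1.9694 (R=-0.3333) → pose (-0.9605, -2.2630, -1.9694)
step 5: θ'=-1.9694 (straight) → pose (-1.9308, -4.5670, -1.9694)
step 6: θ'=-1.9694 (straight) → pose (-1.3486, -3.1846, -1.9694)

(-1.3486, -3.1846, -1.9694)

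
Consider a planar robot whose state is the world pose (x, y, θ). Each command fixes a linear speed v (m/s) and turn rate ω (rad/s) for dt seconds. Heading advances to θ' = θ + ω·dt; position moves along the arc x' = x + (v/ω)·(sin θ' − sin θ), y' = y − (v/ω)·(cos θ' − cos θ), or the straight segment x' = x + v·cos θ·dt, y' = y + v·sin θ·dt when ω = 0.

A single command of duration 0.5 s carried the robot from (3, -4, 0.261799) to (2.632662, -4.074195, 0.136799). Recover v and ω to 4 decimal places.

v = -0.7500, ω = -0.2500

Δθ = 0.136799 − 0.261799 = -0.125000
ω = Δθ/dt = -0.125000/0.5 = -0.2500
R = Δx/(sin θ' − sin θ) = 3.0000
v = R·ω = 3.0000·-0.2500 = -0.7500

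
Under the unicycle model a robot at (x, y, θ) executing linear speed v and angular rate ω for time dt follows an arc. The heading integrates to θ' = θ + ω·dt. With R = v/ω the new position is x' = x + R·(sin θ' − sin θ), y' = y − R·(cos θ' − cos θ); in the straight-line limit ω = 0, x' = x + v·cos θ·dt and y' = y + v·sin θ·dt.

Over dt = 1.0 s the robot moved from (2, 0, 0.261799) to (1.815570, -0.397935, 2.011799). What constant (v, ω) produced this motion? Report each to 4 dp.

Δθ = 2.011799 − 0.261799 = 1.750000
ω = Δθ/dt = 1.750000/1.0 = 1.7500
R = −Δy/(cos θ' − cos θ) = -0.2857
v = R·ω = -0.2857·1.7500 = -0.5000

v = -0.5000, ω = 1.7500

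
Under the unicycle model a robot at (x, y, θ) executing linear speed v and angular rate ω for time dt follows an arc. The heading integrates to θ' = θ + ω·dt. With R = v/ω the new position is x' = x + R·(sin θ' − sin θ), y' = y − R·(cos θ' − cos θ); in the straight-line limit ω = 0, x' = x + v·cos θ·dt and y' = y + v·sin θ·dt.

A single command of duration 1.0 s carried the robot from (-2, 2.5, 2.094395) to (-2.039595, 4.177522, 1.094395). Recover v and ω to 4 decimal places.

Δθ = 1.094395 − 2.094395 = -1.000000
ω = Δθ/dt = -1.000000/1.0 = -1.0000
R = −Δy/(cos θ' − cos θ) = -1.7500
v = R·ω = -1.7500·-1.0000 = 1.7500

v = 1.7500, ω = -1.0000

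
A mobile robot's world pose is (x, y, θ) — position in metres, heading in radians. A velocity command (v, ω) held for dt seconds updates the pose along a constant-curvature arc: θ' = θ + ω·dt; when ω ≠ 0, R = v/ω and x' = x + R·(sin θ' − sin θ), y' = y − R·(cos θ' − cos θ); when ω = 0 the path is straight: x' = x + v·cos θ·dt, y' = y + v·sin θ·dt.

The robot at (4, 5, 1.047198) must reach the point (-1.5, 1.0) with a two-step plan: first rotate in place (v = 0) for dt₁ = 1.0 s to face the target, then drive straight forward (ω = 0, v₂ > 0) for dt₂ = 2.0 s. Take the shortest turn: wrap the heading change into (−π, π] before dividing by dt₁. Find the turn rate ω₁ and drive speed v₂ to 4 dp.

heading to target = atan2(1−5, -1.5−4) = -2.5128
Δθ = wrap(-2.5128 − 1.0472) = 2.7232; ω₁ = Δθ/dt₁ = 2.7232
distance = √((-1.5−4)² + (1−5)²) = 6.8007; v₂ = distance/dt₂ = 3.4004

ω₁ = 2.7232, v₂ = 3.4004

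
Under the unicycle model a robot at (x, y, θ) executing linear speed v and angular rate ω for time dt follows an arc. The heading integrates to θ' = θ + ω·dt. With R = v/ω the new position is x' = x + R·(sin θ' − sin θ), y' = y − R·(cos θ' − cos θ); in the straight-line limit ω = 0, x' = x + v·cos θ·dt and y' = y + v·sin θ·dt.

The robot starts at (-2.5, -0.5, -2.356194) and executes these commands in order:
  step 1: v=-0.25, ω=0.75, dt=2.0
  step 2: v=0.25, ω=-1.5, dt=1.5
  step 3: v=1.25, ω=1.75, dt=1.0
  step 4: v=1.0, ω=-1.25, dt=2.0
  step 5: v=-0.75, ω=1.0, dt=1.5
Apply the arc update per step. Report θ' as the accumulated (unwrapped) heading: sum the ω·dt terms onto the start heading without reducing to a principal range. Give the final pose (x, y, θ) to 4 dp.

step 1: θ'=-0.8562 (R=-0.3333) → pose (-2.4839, -0.0459, -0.8562)
step 2: θ'=-3.1062 (R=-0.1667) → pose (-2.6039, -0.3216, -3.1062)
step 3: θ'=-1.3562 (R=0.7143) → pose (-3.2765, -1.1876, -1.3562)
step 4: θ'=-3.8562 (R=-0.8000) → pose (-4.5824, -1.9622, -3.8562)
step 5: θ'=-2.3562 (R=-0.7500) → pose (-3.5606, -1.9261, -2.3562)

(-3.5606, -1.9261, -2.3562)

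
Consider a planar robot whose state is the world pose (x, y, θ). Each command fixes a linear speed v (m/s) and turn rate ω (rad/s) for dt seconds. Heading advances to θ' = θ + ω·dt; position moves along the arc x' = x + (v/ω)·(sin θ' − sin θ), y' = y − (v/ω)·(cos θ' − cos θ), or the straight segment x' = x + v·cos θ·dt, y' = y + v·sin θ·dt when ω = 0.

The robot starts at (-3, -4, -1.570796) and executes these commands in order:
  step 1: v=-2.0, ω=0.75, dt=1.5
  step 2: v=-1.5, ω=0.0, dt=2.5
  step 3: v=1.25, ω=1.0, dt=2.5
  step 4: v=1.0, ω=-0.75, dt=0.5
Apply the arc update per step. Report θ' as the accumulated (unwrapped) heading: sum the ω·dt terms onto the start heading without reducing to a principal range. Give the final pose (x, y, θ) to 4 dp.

(-6.3996, 2.2073, 1.6792)

step 1: θ'=-0.4458 (R=-2.6667) → pose (-4.5169, -1.5940, -0.4458)
step 2: θ'=-0.4458 (straight) → pose (-7.9004, 0.0230, -0.4458)
step 3: θ'=2.0542 (R=1.2500) → pose (-6.2546, 1.7318, 2.0542)
step 4: θ'=1.6792 (R=-1.3333) → pose (-6.3996, 2.2073, 1.6792)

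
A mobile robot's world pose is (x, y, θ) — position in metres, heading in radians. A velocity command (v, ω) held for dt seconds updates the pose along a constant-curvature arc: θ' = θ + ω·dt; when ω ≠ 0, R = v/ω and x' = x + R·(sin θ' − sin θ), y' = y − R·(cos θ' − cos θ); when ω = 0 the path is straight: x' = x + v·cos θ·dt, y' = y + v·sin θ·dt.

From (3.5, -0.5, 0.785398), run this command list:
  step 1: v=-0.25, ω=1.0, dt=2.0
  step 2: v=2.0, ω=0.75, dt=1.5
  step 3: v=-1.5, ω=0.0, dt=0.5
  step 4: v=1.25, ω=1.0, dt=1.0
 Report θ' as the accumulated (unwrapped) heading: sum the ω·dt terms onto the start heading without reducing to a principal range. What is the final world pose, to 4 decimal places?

(0.9882, -2.1166, 4.9104)

step 1: θ'=2.7854 (R=-0.2500) → pose (3.5896, -0.9111, 2.7854)
step 2: θ'=3.9104 (R=2.6667) → pose (0.8056, -1.4937, 3.9104)
step 3: θ'=3.9104 (straight) → pose (1.3447, -0.9723, 3.9104)
step 4: θ'=4.9104 (R=1.2500) → pose (0.9882, -2.1166, 4.9104)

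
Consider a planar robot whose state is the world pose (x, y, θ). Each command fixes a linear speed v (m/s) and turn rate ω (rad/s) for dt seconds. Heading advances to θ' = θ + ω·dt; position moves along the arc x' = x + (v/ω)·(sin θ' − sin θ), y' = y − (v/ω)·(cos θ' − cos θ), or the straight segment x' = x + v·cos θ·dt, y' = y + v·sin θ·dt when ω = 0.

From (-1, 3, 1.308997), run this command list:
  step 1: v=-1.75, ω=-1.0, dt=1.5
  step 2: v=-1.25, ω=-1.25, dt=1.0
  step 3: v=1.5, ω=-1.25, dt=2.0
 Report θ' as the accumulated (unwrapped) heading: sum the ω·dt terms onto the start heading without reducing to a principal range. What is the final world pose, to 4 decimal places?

(-5.8746, 1.5953, -3.9410)

step 1: θ'=-0.1910 (R=1.7500) → pose (-3.0226, 1.7348, -0.1910)
step 2: θ'=-1.4410 (R=1.0000) → pose (-3.8243, 2.5871, -1.4410)
step 3: θ'=-3.9410 (R=-1.2000) → pose (-5.8746, 1.5953, -3.9410)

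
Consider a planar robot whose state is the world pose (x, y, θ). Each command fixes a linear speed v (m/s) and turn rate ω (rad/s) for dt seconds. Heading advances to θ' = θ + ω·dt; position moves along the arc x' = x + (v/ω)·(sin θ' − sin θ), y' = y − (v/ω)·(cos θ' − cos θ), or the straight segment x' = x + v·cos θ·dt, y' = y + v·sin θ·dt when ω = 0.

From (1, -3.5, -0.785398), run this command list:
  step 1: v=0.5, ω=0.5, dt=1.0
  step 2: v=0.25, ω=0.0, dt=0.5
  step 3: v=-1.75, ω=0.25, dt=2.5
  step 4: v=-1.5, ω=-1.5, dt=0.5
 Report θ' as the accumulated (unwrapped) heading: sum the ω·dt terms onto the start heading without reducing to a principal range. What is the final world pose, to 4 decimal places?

step 1: θ'=-0.2854 (R=1.0000) → pose (1.4256, -3.7524, -0.2854)
step 2: θ'=-0.2854 (straight) → pose (1.5455, -3.7876, -0.2854)
step 3: θ'=0.3396 (R=-7.0000) → pose (-2.7570, -3.9043, 0.3396)
step 4: θ'=-0.4104 (R=1.0000) → pose (-3.4891, -3.8783, -0.4104)

(-3.4891, -3.8783, -0.4104)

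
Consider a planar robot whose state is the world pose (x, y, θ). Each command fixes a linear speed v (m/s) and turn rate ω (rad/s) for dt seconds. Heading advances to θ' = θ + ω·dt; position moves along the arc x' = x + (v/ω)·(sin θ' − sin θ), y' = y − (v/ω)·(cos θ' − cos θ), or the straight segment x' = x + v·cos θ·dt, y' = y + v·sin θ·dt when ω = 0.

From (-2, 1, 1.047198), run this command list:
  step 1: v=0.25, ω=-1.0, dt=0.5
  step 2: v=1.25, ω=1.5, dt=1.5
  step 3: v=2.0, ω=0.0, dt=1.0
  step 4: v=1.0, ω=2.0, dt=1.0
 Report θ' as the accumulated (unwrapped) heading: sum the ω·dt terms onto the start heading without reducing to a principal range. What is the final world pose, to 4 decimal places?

(-4.6154, 2.7468, 4.7972)

step 1: θ'=0.5472 (R=-0.2500) → pose (-1.9136, 1.0885, 0.5472)
step 2: θ'=2.7972 (R=0.8333) → pose (-2.0658, 2.5846, 2.7972)
step 3: θ'=2.7972 (straight) → pose (-3.9484, 3.2598, 2.7972)
step 4: θ'=4.7972 (R=0.5000) → pose (-4.6154, 2.7468, 4.7972)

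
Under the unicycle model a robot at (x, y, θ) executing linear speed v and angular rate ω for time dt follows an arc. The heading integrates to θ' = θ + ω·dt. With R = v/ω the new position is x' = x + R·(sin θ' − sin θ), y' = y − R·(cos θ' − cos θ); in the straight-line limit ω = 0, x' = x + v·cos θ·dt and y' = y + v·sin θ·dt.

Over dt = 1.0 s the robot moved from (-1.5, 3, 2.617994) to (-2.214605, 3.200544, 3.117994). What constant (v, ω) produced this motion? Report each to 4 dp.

v = 0.7500, ω = 0.5000

Δθ = 3.117994 − 2.617994 = 0.500000
ω = Δθ/dt = 0.500000/1.0 = 0.5000
R = Δx/(sin θ' − sin θ) = 1.5000
v = R·ω = 1.5000·0.5000 = 0.7500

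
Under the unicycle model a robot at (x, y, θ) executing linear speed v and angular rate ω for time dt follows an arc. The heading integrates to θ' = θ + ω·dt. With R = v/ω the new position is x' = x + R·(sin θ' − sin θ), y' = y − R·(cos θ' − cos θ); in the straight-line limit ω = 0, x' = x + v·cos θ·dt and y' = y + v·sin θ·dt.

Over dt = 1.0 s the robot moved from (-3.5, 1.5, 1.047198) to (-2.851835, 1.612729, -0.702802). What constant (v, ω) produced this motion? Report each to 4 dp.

Δθ = -0.702802 − 1.047198 = -1.750000
ω = Δθ/dt = -1.750000/1.0 = -1.7500
R = Δx/(sin θ' − sin θ) = -0.4286
v = R·ω = -0.4286·-1.7500 = 0.7500

v = 0.7500, ω = -1.7500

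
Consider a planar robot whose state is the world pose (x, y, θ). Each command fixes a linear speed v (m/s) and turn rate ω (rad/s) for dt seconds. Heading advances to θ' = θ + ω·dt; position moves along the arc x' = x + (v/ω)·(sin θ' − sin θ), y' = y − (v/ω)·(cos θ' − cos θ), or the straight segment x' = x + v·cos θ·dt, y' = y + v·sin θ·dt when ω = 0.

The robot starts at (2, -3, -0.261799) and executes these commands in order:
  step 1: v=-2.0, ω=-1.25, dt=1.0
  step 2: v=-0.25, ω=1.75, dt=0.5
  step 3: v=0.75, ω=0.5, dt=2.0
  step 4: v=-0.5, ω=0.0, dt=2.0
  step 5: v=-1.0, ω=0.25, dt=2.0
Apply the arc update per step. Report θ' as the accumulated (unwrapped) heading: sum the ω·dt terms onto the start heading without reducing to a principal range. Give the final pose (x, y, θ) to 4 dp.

step 1: θ'=-1.5118 (R=1.6000) → pose (0.8169, -1.5489, -1.5118)
step 2: θ'=-0.6368 (R=-0.1429) → pose (0.7592, -1.4424, -0.6368)
step 3: θ'=0.3632 (R=1.5000) → pose (2.1841, -1.6386, 0.3632)
step 4: θ'=0.3632 (straight) → pose (1.2493, -1.9938, 0.3632)
step 5: θ'=0.8632 (R=-4.0000) → pose (-0.3693, -3.1329, 0.8632)

(-0.3693, -3.1329, 0.8632)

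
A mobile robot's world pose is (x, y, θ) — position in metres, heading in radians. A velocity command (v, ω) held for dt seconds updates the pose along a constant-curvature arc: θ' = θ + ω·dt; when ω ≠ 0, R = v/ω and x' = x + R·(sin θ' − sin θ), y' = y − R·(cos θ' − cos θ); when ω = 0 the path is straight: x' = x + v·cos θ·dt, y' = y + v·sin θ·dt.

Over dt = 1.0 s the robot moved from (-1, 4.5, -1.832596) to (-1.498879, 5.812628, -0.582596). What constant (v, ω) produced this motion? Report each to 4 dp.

v = -1.5000, ω = 1.2500

Δθ = -0.582596 − -1.832596 = 1.250000
ω = Δθ/dt = 1.250000/1.0 = 1.2500
R = −Δy/(cos θ' − cos θ) = -1.2000
v = R·ω = -1.2000·1.2500 = -1.5000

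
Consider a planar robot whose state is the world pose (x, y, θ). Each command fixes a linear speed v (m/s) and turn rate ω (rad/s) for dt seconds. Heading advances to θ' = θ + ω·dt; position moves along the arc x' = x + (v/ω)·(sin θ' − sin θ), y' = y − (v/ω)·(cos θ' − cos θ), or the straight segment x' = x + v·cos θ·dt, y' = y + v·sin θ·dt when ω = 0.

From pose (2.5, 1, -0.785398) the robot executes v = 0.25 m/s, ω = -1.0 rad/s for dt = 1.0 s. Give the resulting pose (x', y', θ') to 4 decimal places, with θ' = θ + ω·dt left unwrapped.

θ' = -0.7854 + -1.0·1.0 = -1.7854
R = v/ω = 0.25/-1.0 = -0.2500
x' = 2.5 + -0.2500·(sin -1.7854 − sin -0.7854) = 2.5675
y' = 1 − -0.2500·(cos -1.7854 − cos -0.7854) = 0.7700

(2.5675, 0.7700, -1.7854)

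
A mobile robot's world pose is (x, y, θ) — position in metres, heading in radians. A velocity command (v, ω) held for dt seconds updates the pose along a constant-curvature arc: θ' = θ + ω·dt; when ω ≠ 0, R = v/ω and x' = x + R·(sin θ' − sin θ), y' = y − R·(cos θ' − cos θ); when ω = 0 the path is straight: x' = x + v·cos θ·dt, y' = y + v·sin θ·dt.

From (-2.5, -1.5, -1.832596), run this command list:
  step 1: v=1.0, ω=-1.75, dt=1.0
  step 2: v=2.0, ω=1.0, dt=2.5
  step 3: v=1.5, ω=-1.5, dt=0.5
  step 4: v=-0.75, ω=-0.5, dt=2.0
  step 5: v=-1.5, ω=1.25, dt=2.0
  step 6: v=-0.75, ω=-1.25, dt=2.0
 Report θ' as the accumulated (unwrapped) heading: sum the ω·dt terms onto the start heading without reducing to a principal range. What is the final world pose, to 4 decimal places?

(-4.8001, -0.8866, -2.8326)

step 1: θ'=-3.5826 (R=-0.5714) → pose (-3.2959, -1.8689, -3.5826)
step 2: θ'=-1.0826 (R=2.0000) → pose (-5.9159, -4.6156, -1.0826)
step 3: θ'=-1.8326 (R=-1.0000) → pose (-5.8332, -5.3434, -1.8326)
step 4: θ'=-2.8326 (R=1.5000) → pose (-4.8404, -4.3027, -2.8326)
step 5: θ'=-0.3326 (R=-1.2000) → pose (-4.8136, -2.0253, -0.3326)
step 6: θ'=-2.8326 (R=0.6000) → pose (-4.8001, -0.8866, -2.8326)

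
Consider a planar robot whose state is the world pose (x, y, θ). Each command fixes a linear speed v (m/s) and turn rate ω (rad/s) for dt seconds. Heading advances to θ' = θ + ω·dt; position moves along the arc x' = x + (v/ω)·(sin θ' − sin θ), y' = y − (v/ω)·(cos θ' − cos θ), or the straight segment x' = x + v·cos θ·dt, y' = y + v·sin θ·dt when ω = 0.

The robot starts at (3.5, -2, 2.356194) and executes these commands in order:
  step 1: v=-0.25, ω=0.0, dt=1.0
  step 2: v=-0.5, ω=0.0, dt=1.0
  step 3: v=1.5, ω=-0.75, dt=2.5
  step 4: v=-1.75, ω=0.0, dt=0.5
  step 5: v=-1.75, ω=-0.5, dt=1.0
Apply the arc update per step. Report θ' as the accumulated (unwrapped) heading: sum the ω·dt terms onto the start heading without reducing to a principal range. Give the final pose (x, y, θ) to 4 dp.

step 1: θ'=2.3562 (straight) → pose (3.6768, -2.1768, 2.3562)
step 2: θ'=2.3562 (straight) → pose (4.0303, -2.5303, 2.3562)
step 3: θ'=0.4812 (R=-2.0000) → pose (4.5189, 0.6568, 0.4812)
step 4: θ'=0.4812 (straight) → pose (3.7432, 0.2518, 0.4812)
step 5: θ'=-0.0188 (R=3.5000) → pose (2.0575, -0.1450, -0.0188)

(2.0575, -0.1450, -0.0188)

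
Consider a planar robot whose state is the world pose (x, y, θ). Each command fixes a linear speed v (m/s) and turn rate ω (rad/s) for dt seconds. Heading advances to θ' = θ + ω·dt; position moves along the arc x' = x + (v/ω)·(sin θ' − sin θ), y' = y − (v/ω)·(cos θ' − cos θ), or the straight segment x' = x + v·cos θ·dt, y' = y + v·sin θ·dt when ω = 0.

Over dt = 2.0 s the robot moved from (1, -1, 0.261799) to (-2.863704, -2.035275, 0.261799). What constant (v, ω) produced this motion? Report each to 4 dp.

v = -2.0000, ω = 0.0000

Δθ = 0.261799 − 0.261799 = 0.000000
ω = Δθ/dt = 0.000000/2.0 = 0.0000
ω = 0 → v = (Δx·cos θ + Δy·sin θ)/dt = -2.0000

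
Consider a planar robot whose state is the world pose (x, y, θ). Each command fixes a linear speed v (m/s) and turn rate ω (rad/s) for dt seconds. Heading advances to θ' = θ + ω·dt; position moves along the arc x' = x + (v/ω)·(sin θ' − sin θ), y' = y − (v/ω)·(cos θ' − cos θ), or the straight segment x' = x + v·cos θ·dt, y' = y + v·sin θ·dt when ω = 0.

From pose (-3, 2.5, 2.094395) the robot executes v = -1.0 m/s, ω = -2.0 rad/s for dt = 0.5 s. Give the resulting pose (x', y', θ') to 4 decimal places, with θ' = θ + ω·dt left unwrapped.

(-2.9887, 2.0207, 1.0944)

θ' = 2.0944 + -2.0·0.5 = 1.0944
R = v/ω = -1.0/-2.0 = 0.5000
x' = -3 + 0.5000·(sin 1.0944 − sin 2.0944) = -2.9887
y' = 2.5 − 0.5000·(cos 1.0944 − cos 2.0944) = 2.0207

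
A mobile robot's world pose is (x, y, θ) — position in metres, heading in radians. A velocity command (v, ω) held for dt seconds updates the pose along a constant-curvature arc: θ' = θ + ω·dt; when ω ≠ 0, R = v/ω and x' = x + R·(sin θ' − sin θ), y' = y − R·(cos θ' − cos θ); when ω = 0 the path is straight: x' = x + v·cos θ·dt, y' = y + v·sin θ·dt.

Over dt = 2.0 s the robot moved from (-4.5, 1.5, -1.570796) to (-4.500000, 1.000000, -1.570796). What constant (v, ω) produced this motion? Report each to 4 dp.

v = 0.2500, ω = 0.0000

Δθ = -1.570796 − -1.570796 = 0.000000
ω = Δθ/dt = 0.000000/2.0 = 0.0000
ω = 0 → v = (Δx·cos θ + Δy·sin θ)/dt = 0.2500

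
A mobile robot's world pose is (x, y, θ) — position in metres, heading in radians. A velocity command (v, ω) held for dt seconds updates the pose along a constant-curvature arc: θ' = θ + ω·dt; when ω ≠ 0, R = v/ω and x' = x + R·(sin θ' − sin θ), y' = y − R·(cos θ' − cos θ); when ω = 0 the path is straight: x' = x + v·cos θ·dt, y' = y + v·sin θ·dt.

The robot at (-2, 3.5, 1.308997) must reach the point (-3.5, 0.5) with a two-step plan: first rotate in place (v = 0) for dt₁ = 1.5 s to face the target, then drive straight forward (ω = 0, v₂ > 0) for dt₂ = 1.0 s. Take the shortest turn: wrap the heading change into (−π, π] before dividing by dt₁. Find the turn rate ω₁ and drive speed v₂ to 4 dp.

heading to target = atan2(0.5−3.5, -3.5−-2) = -2.0344
Δθ = wrap(-2.0344 − 1.3090) = 2.9397; ω₁ = Δθ/dt₁ = 1.9598
distance = √((-3.5−-2)² + (0.5−3.5)²) = 3.3541; v₂ = distance/dt₂ = 3.3541

ω₁ = 1.9598, v₂ = 3.3541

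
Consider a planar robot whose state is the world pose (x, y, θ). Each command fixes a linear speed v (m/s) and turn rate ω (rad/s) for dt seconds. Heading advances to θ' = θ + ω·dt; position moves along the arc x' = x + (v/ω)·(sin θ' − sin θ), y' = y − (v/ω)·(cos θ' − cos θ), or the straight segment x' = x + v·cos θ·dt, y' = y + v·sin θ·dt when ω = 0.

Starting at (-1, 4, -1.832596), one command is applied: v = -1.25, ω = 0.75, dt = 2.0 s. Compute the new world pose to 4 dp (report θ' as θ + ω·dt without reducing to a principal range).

(-2.0657, 6.0067, -0.3326)

θ' = -1.8326 + 0.75·2.0 = -0.3326
R = v/ω = -1.25/0.75 = -1.6667
x' = -1 + -1.6667·(sin -0.3326 − sin -1.8326) = -2.0657
y' = 4 − -1.6667·(cos -0.3326 − cos -1.8326) = 6.0067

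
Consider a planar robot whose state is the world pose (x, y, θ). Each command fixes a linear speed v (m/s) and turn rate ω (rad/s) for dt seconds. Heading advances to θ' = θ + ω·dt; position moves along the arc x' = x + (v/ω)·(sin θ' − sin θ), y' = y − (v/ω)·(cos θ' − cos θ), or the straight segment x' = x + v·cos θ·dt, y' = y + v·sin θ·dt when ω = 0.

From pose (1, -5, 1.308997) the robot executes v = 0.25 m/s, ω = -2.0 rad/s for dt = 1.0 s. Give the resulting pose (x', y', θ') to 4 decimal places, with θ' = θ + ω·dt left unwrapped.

(1.2004, -4.9360, -0.6910)

θ' = 1.3090 + -2.0·1.0 = -0.6910
R = v/ω = 0.25/-2.0 = -0.1250
x' = 1 + -0.1250·(sin -0.6910 − sin 1.3090) = 1.2004
y' = -5 − -0.1250·(cos -0.6910 − cos 1.3090) = -4.9360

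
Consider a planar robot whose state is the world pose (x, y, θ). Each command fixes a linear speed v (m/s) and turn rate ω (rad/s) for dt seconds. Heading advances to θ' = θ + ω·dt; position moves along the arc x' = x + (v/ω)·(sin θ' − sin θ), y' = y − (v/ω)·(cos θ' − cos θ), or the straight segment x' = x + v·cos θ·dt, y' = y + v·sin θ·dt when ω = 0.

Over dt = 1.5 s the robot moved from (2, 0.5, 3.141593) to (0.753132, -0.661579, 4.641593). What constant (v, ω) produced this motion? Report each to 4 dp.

Δθ = 4.641593 − 3.141593 = 1.500000
ω = Δθ/dt = 1.500000/1.5 = 1.0000
R = Δx/(sin θ' − sin θ) = 1.2500
v = R·ω = 1.2500·1.0000 = 1.2500

v = 1.2500, ω = 1.0000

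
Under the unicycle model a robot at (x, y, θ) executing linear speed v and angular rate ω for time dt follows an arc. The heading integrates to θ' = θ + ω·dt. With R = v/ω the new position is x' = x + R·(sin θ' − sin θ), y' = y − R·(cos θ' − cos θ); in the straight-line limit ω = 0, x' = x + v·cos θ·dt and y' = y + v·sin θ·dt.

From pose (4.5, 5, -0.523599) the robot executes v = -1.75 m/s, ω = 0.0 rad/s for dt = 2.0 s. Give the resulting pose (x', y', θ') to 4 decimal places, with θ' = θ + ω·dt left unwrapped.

(1.4689, 6.7500, -0.5236)

θ' = -0.5236 + 0.0·2.0 = -0.5236
ω = 0 → straight: x' = 4.5 + -1.75·cos(-0.5236)·2.0 = 1.4689
y' = 5 + -1.75·sin(-0.5236)·2.0 = 6.7500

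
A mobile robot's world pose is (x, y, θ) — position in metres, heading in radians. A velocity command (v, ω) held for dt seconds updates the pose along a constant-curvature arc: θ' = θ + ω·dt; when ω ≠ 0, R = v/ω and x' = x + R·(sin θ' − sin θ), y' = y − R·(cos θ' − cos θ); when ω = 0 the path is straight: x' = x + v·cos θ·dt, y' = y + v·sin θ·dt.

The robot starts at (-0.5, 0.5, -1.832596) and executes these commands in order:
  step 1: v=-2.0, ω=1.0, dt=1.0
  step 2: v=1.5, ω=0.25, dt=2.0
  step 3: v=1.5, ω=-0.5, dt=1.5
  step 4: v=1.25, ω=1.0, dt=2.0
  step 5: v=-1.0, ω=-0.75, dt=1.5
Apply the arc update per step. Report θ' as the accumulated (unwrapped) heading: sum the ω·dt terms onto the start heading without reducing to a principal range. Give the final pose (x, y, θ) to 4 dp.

step 1: θ'=-0.8326 (R=-2.0000) → pose (-0.9525, 2.3636, -0.8326)
step 2: θ'=-0.3326 (R=6.0000) → pose (1.5266, 0.7301, -0.3326)
step 3: θ'=-1.0826 (R=-3.0000) → pose (3.1966, -0.6984, -1.0826)
step 4: θ'=0.9174 (R=1.2500) → pose (5.2932, -0.8719, 0.9174)
step 5: θ'=-0.2076 (R=1.3333) → pose (3.9596, -1.3661, -0.2076)

(3.9596, -1.3661, -0.2076)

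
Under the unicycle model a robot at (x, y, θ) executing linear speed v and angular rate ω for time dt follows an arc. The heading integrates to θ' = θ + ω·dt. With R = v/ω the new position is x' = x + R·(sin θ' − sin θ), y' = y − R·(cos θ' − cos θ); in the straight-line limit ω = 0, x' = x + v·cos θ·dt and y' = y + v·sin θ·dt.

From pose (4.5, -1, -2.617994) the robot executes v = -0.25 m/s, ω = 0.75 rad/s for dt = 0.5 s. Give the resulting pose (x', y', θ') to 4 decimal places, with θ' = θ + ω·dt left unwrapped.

(4.5942, -0.9189, -2.2430)

θ' = -2.6180 + 0.75·0.5 = -2.2430
R = v/ω = -0.25/0.75 = -0.3333
x' = 4.5 + -0.3333·(sin -2.2430 − sin -2.6180) = 4.5942
y' = -1 − -0.3333·(cos -2.2430 − cos -2.6180) = -0.9189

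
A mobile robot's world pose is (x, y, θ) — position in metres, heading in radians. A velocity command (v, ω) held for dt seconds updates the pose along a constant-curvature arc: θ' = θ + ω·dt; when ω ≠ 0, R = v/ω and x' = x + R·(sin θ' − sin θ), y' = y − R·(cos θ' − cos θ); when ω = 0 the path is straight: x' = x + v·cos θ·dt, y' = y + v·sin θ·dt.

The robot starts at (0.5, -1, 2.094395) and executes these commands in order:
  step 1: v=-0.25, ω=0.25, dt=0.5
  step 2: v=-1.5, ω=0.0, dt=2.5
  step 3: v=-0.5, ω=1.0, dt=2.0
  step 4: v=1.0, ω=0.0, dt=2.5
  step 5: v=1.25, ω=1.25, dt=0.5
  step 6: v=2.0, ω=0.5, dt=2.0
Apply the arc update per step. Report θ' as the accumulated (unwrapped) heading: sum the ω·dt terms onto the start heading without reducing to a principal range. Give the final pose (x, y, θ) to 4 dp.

step 1: θ'=2.2194 (R=-1.0000) → pose (0.5691, -1.1041, 2.2194)
step 2: θ'=2.2194 (straight) → pose (2.8344, -4.0926, 2.2194)
step 3: θ'=4.2194 (R=-0.5000) → pose (3.6733, -4.0272, 4.2194)
step 4: θ'=4.2194 (straight) → pose (2.4901, -6.2295, 4.2194)
step 5: θ'=4.8444 (R=1.0000) → pose (2.3797, -6.8343, 4.8444)
step 6: θ'=5.8444 (R=4.0000) → pose (4.6456, -9.9289, 5.8444)

(4.6456, -9.9289, 5.8444)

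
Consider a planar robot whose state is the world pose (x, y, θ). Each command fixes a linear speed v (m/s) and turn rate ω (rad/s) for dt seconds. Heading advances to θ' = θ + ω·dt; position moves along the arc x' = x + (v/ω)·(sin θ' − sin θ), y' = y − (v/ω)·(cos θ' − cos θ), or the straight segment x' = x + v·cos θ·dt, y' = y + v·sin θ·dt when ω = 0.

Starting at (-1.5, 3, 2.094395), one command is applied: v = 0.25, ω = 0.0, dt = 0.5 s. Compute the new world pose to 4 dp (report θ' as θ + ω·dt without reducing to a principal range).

θ' = 2.0944 + 0.0·0.5 = 2.0944
ω = 0 → straight: x' = -1.5 + 0.25·cos(2.0944)·0.5 = -1.5625
y' = 3 + 0.25·sin(2.0944)·0.5 = 3.1083

(-1.5625, 3.1083, 2.0944)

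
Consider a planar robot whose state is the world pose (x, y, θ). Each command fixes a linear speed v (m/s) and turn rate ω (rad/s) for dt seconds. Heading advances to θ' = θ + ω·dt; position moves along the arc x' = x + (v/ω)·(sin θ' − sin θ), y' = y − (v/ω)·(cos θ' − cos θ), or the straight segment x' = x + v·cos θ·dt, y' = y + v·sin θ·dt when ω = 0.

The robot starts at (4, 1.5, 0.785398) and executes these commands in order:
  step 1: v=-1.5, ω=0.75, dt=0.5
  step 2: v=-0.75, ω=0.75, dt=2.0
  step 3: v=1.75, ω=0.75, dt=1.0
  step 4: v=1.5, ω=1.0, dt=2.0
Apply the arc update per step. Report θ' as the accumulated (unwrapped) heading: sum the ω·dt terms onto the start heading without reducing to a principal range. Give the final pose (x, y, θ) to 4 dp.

(1.5840, -2.6307, 5.4104)

step 1: θ'=1.1604 (R=-2.0000) → pose (3.5803, 0.8837, 1.1604)
step 2: θ'=2.6604 (R=-1.0000) → pose (4.0344, -0.4017, 2.6604)
step 3: θ'=3.4104 (R=2.3333) → pose (2.3348, -0.2205, 3.4104)
step 4: θ'=5.4104 (R=1.5000) → pose (1.5840, -2.6307, 5.4104)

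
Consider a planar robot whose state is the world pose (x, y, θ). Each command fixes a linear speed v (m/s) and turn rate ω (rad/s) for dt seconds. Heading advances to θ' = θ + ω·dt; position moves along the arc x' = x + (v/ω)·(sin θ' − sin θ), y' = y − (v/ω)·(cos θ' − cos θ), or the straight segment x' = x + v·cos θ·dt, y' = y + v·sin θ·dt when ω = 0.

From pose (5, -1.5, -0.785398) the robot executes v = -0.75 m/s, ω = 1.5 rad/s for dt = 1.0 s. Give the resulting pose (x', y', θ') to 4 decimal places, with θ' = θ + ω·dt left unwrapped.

(4.3188, -1.4759, 0.7146)

θ' = -0.7854 + 1.5·1.0 = 0.7146
R = v/ω = -0.75/1.5 = -0.5000
x' = 5 + -0.5000·(sin 0.7146 − sin -0.7854) = 4.3188
y' = -1.5 − -0.5000·(cos 0.7146 − cos -0.7854) = -1.4759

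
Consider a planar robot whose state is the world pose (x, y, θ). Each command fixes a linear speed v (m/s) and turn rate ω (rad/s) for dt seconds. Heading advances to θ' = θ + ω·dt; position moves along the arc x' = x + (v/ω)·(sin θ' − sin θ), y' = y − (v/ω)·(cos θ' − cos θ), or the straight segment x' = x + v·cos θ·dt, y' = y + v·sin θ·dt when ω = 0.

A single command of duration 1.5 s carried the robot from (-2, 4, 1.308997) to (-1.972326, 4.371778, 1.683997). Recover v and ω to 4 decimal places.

v = 0.2500, ω = 0.2500

Δθ = 1.683997 − 1.308997 = 0.375000
ω = Δθ/dt = 0.375000/1.5 = 0.2500
R = −Δy/(cos θ' − cos θ) = 1.0000
v = R·ω = 1.0000·0.2500 = 0.2500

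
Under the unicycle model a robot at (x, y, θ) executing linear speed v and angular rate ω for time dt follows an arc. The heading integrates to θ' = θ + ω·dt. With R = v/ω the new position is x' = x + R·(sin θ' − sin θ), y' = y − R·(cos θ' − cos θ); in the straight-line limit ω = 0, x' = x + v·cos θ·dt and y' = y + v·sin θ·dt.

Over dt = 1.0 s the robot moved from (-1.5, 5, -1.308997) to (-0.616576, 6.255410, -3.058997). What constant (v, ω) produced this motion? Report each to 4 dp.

Δθ = -3.058997 − -1.308997 = -1.750000
ω = Δθ/dt = -1.750000/1.0 = -1.7500
R = −Δy/(cos θ' − cos θ) = 1.0000
v = R·ω = 1.0000·-1.7500 = -1.7500

v = -1.7500, ω = -1.7500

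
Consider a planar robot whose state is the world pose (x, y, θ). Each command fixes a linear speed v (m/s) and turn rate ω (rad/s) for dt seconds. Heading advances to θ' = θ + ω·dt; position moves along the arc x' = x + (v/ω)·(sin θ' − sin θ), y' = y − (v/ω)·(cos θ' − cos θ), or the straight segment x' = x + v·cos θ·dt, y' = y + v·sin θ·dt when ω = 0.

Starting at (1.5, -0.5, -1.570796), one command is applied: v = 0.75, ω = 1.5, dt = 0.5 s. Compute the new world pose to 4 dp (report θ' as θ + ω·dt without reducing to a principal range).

(1.6342, -0.8408, -0.8208)

θ' = -1.5708 + 1.5·0.5 = -0.8208
R = v/ω = 0.75/1.5 = 0.5000
x' = 1.5 + 0.5000·(sin -0.8208 − sin -1.5708) = 1.6342
y' = -0.5 − 0.5000·(cos -0.8208 − cos -1.5708) = -0.8408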